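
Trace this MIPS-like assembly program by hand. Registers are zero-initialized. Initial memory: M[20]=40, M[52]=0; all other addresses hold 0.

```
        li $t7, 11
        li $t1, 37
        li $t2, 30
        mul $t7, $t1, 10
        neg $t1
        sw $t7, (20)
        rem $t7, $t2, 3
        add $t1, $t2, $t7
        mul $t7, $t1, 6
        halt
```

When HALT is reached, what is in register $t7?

180

$t7=11
$t1=37
$t2=30
$t7=37*10=370
$t1=-(37)=-37
sw $t7, (20) → M[20]=370
$t7=30%3=0
$t1=30+0=30
$t7=30*6=180
halt.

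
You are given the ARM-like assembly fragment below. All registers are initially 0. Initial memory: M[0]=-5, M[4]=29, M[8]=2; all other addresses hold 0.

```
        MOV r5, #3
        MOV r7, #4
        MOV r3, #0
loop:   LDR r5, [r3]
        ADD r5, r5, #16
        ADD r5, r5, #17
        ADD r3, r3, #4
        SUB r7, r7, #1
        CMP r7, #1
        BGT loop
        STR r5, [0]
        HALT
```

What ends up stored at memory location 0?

35

r5=3
r7=4
r3=0
r5=M[0]=-5
r5=(-5)+16=11
r5=11+17=28
r3=0+4=4
r7=4-1=3
CMP r7, #1  (cmp 3,1)
BGT loop: taken
r5=M[4]=29
r5=29+16=45
r5=45+17=62
r3=4+4=8
r7=3-1=2
CMP r7, #1  (cmp 2,1)
BGT loop: taken
r5=M[8]=2
r5=2+16=18
r5=18+17=35
r3=8+4=12
r7=2-1=1
CMP r7, #1  (cmp 1,1)
BGT loop: not taken
STR r5, [0] → M[0]=35
halt.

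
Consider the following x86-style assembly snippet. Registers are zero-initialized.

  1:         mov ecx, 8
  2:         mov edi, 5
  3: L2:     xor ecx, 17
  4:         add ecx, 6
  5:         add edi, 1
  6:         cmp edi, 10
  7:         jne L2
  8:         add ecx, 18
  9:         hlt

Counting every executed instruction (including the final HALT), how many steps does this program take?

29

after mov ecx, 8: ecx=8
after mov edi, 5: edi=5
after xor ecx, 17: ecx=8^17=25
after add ecx, 6: ecx=25+6=31
after add edi, 1: edi=5+1=6
cmp edi, 10  (cmp 6,10)
jne L2: taken
after xor ecx, 17: ecx=31^17=14
after add ecx, 6: ecx=14+6=20
after add edi, 1: edi=6+1=7
cmp edi, 10  (cmp 7,10)
jne L2: taken
after xor ecx, 17: ecx=20^17=5
after add ecx, 6: ecx=5+6=11
after add edi, 1: edi=7+1=8
cmp edi, 10  (cmp 8,10)
jne L2: taken
after xor ecx, 17: ecx=11^17=26
after add ecx, 6: ecx=26+6=32
after add edi, 1: edi=8+1=9
cmp edi, 10  (cmp 9,10)
jne L2: taken
after xor ecx, 17: ecx=32^17=49
after add ecx, 6: ecx=49+6=55
after add edi, 1: edi=9+1=10
cmp edi, 10  (cmp 10,10)
jne L2: not taken
after add ecx, 18: ecx=55+18=73
halt.
Total executed instructions: 29.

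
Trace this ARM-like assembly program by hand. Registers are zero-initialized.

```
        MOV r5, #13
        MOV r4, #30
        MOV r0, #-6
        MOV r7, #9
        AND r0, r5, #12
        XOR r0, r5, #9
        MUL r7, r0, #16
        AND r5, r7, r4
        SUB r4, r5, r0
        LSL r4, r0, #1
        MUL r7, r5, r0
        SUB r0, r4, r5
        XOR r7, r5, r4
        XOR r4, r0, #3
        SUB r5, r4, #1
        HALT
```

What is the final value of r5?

10

after MOV r5, #13: r5=13
after MOV r4, #30: r4=30
after MOV r0, #-6: r0=-6
after MOV r7, #9: r7=9
after AND r0, r5, #12: r0=13&12=12
after XOR r0, r5, #9: r0=13^9=4
after MUL r7, r0, #16: r7=4*16=64
after AND r5, r7, r4: r5=64&30=0
after SUB r4, r5, r0: r4=0-4=-4
after LSL r4, r0, #1: r4=4<<1=8
after MUL r7, r5, r0: r7=0*4=0
after SUB r0, r4, r5: r0=8-0=8
after XOR r7, r5, r4: r7=0^8=8
after XOR r4, r0, #3: r4=8^3=11
after SUB r5, r4, #1: r5=11-1=10
halt.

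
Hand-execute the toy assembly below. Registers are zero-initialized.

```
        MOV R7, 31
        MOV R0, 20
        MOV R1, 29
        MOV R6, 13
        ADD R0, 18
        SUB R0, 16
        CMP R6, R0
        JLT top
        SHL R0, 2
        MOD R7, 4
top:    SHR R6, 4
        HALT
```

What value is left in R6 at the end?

MOV R7, 31 → R7=31
MOV R0, 20 → R0=20
MOV R1, 29 → R1=29
MOV R6, 13 → R6=13
ADD R0, 18 → R0=20+18=38
SUB R0, 16 → R0=38-16=22
CMP R6, R0  (cmp 13,22)
JLT top: taken
SHR R6, 4 → R6=13>>4=0
halt.

0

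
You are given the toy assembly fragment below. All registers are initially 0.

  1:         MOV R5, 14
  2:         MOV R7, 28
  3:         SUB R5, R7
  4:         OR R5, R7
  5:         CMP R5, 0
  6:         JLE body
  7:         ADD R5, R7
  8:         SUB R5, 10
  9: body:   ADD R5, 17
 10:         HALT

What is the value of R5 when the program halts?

MOV R5, 14 → R5=14
MOV R7, 28 → R7=28
SUB R5, R7 → R5=14-28=-14
OR R5, R7 → R5=(-14)|28=-2
CMP R5, 0  (cmp -2,0)
JLE body: taken
ADD R5, 17 → R5=(-2)+17=15
halt.

15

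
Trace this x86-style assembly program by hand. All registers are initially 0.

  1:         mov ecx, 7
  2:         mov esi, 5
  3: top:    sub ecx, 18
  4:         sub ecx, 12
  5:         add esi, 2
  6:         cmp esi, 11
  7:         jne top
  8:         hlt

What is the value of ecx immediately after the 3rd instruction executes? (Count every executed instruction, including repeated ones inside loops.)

-11

mov ecx, 7 → ecx=7
mov esi, 5 → esi=5
sub ecx, 18 → ecx=7-18=-11
After step 3: ecx = -11.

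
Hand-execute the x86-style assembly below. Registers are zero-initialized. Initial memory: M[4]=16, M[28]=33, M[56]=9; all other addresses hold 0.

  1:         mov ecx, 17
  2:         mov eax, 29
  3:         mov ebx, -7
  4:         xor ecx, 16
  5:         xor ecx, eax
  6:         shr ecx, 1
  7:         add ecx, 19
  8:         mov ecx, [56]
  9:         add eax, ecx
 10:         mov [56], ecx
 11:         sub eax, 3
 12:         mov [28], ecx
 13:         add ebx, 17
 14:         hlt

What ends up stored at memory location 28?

mov ecx, 17 → ecx=17
mov eax, 29 → eax=29
mov ebx, -7 → ebx=-7
xor ecx, 16 → ecx=17^16=1
xor ecx, eax → ecx=1^29=28
shr ecx, 1 → ecx=28>>1=14
add ecx, 19 → ecx=14+19=33
mov ecx, [56] → ecx=M[56]=9
add eax, ecx → eax=29+9=38
mov [56], ecx → M[56]=9
sub eax, 3 → eax=38-3=35
mov [28], ecx → M[28]=9
add ebx, 17 → ebx=(-7)+17=10
halt.

9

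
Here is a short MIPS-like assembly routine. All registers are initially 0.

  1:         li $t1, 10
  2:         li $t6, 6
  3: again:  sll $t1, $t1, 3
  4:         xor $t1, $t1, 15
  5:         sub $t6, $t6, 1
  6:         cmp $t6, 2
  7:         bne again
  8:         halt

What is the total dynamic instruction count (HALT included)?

after li $t1, 10: $t1=10
after li $t6, 6: $t6=6
after sll $t1, $t1, 3: $t1=10<<3=80
after xor $t1, $t1, 15: $t1=80^15=95
after sub $t6, $t6, 1: $t6=6-1=5
cmp $t6, 2  (cmp 5,2)
bne again: taken
after sll $t1, $t1, 3: $t1=95<<3=760
after xor $t1, $t1, 15: $t1=760^15=759
after sub $t6, $t6, 1: $t6=5-1=4
cmp $t6, 2  (cmp 4,2)
bne again: taken
after sll $t1, $t1, 3: $t1=759<<3=6072
after xor $t1, $t1, 15: $t1=6072^15=6071
after sub $t6, $t6, 1: $t6=4-1=3
cmp $t6, 2  (cmp 3,2)
bne again: taken
after sll $t1, $t1, 3: $t1=6071<<3=48568
after xor $t1, $t1, 15: $t1=48568^15=48567
after sub $t6, $t6, 1: $t6=3-1=2
cmp $t6, 2  (cmp 2,2)
bne again: not taken
halt.
Total executed instructions: 23.

23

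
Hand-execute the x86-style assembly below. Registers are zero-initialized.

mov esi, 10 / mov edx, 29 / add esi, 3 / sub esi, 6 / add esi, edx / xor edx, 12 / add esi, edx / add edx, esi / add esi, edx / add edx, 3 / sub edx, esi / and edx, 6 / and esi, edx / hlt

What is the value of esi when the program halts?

2

esi=10
edx=29
esi=10+3=13
esi=13-6=7
esi=7+29=36
edx=29^12=17
esi=36+17=53
edx=17+53=70
esi=53+70=123
edx=70+3=73
edx=73-123=-50
edx=(-50)&6=6
esi=123&6=2
halt.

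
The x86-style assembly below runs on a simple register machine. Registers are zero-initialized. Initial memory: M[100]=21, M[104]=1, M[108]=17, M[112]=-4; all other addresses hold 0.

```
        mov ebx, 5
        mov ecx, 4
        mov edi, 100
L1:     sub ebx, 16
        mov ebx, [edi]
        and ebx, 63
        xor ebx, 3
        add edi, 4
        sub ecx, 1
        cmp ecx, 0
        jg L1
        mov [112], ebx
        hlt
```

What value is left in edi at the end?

after mov ebx, 5: ebx=5
after mov ecx, 4: ecx=4
after mov edi, 100: edi=100
after sub ebx, 16: ebx=5-16=-11
after mov ebx, [edi]: ebx=M[100]=21
after and ebx, 63: ebx=21&63=21
after xor ebx, 3: ebx=21^3=22
after add edi, 4: edi=100+4=104
after sub ecx, 1: ecx=4-1=3
cmp ecx, 0  (cmp 3,0)
jg L1: taken
after sub ebx, 16: ebx=22-16=6
after mov ebx, [edi]: ebx=M[104]=1
after and ebx, 63: ebx=1&63=1
after xor ebx, 3: ebx=1^3=2
after add edi, 4: edi=104+4=108
after sub ecx, 1: ecx=3-1=2
cmp ecx, 0  (cmp 2,0)
jg L1: taken
after sub ebx, 16: ebx=2-16=-14
after mov ebx, [edi]: ebx=M[108]=17
after and ebx, 63: ebx=17&63=17
after xor ebx, 3: ebx=17^3=18
after add edi, 4: edi=108+4=112
after sub ecx, 1: ecx=2-1=1
cmp ecx, 0  (cmp 1,0)
jg L1: taken
after sub ebx, 16: ebx=18-16=2
after mov ebx, [edi]: ebx=M[112]=-4
after and ebx, 63: ebx=(-4)&63=60
after xor ebx, 3: ebx=60^3=63
after add edi, 4: edi=112+4=116
after sub ecx, 1: ecx=1-1=0
cmp ecx, 0  (cmp 0,0)
jg L1: not taken
mov [112], ebx → M[112]=63
halt.

116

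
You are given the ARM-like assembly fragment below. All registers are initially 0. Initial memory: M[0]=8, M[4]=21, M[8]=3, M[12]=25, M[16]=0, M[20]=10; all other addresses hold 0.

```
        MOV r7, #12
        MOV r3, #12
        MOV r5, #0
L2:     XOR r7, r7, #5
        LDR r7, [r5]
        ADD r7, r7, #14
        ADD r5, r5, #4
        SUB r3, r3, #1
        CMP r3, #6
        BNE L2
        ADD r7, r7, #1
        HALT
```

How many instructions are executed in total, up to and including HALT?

after MOV r7, #12: r7=12
after MOV r3, #12: r3=12
after MOV r5, #0: r5=0
after XOR r7, r7, #5: r7=12^5=9
after LDR r7, [r5]: r7=M[0]=8
after ADD r7, r7, #14: r7=8+14=22
after ADD r5, r5, #4: r5=0+4=4
after SUB r3, r3, #1: r3=12-1=11
CMP r3, #6  (cmp 11,6)
BNE L2: taken
after XOR r7, r7, #5: r7=22^5=19
after LDR r7, [r5]: r7=M[4]=21
after ADD r7, r7, #14: r7=21+14=35
after ADD r5, r5, #4: r5=4+4=8
after SUB r3, r3, #1: r3=11-1=10
CMP r3, #6  (cmp 10,6)
BNE L2: taken
after XOR r7, r7, #5: r7=35^5=38
after LDR r7, [r5]: r7=M[8]=3
after ADD r7, r7, #14: r7=3+14=17
after ADD r5, r5, #4: r5=8+4=12
after SUB r3, r3, #1: r3=10-1=9
CMP r3, #6  (cmp 9,6)
BNE L2: taken
after XOR r7, r7, #5: r7=17^5=20
after LDR r7, [r5]: r7=M[12]=25
after ADD r7, r7, #14: r7=25+14=39
after ADD r5, r5, #4: r5=12+4=16
after SUB r3, r3, #1: r3=9-1=8
CMP r3, #6  (cmp 8,6)
BNE L2: taken
after XOR r7, r7, #5: r7=39^5=34
after LDR r7, [r5]: r7=M[16]=0
after ADD r7, r7, #14: r7=0+14=14
after ADD r5, r5, #4: r5=16+4=20
after SUB r3, r3, #1: r3=8-1=7
CMP r3, #6  (cmp 7,6)
BNE L2: taken
after XOR r7, r7, #5: r7=14^5=11
after LDR r7, [r5]: r7=M[20]=10
after ADD r7, r7, #14: r7=10+14=24
after ADD r5, r5, #4: r5=20+4=24
after SUB r3, r3, #1: r3=7-1=6
CMP r3, #6  (cmp 6,6)
BNE L2: not taken
after ADD r7, r7, #1: r7=24+1=25
halt.
Total executed instructions: 47.

47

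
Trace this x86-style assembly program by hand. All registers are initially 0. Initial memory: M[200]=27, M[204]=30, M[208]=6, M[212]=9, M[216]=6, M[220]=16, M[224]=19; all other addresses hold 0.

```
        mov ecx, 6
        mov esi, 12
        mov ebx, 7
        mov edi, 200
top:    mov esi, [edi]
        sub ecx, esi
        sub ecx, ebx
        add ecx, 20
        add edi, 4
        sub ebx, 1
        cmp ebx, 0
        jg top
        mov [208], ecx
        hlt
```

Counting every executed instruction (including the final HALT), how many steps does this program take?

62

after mov ecx, 6: ecx=6
after mov esi, 12: esi=12
after mov ebx, 7: ebx=7
after mov edi, 200: edi=200
after mov esi, [edi]: esi=M[200]=27
after sub ecx, esi: ecx=6-27=-21
after sub ecx, ebx: ecx=(-21)-7=-28
after add ecx, 20: ecx=(-28)+20=-8
after add edi, 4: edi=200+4=204
after sub ebx, 1: ebx=7-1=6
cmp ebx, 0  (cmp 6,0)
jg top: taken
after mov esi, [edi]: esi=M[204]=30
after sub ecx, esi: ecx=(-8)-30=-38
after sub ecx, ebx: ecx=(-38)-6=-44
after add ecx, 20: ecx=(-44)+20=-24
after add edi, 4: edi=204+4=208
after sub ebx, 1: ebx=6-1=5
cmp ebx, 0  (cmp 5,0)
jg top: taken
after mov esi, [edi]: esi=M[208]=6
after sub ecx, esi: ecx=(-24)-6=-30
after sub ecx, ebx: ecx=(-30)-5=-35
after add ecx, 20: ecx=(-35)+20=-15
after add edi, 4: edi=208+4=212
after sub ebx, 1: ebx=5-1=4
cmp ebx, 0  (cmp 4,0)
jg top: taken
after mov esi, [edi]: esi=M[212]=9
after sub ecx, esi: ecx=(-15)-9=-24
after sub ecx, ebx: ecx=(-24)-4=-28
after add ecx, 20: ecx=(-28)+20=-8
after add edi, 4: edi=212+4=216
after sub ebx, 1: ebx=4-1=3
cmp ebx, 0  (cmp 3,0)
jg top: taken
after mov esi, [edi]: esi=M[216]=6
after sub ecx, esi: ecx=(-8)-6=-14
after sub ecx, ebx: ecx=(-14)-3=-17
after add ecx, 20: ecx=(-17)+20=3
after add edi, 4: edi=216+4=220
after sub ebx, 1: ebx=3-1=2
cmp ebx, 0  (cmp 2,0)
jg top: taken
after mov esi, [edi]: esi=M[220]=16
after sub ecx, esi: ecx=3-16=-13
after sub ecx, ebx: ecx=(-13)-2=-15
after add ecx, 20: ecx=(-15)+20=5
after add edi, 4: edi=220+4=224
after sub ebx, 1: ebx=2-1=1
cmp ebx, 0  (cmp 1,0)
jg top: taken
after mov esi, [edi]: esi=M[224]=19
after sub ecx, esi: ecx=5-19=-14
after sub ecx, ebx: ecx=(-14)-1=-15
after add ecx, 20: ecx=(-15)+20=5
after add edi, 4: edi=224+4=228
after sub ebx, 1: ebx=1-1=0
cmp ebx, 0  (cmp 0,0)
jg top: not taken
mov [208], ecx → M[208]=5
halt.
Total executed instructions: 62.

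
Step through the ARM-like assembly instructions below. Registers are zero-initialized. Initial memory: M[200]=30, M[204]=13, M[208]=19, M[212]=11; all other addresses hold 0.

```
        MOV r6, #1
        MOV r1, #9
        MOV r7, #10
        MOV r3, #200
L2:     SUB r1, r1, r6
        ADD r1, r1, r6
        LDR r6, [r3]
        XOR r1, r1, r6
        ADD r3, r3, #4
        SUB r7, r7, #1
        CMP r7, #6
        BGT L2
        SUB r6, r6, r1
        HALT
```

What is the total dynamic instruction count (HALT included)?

after MOV r6, #1: r6=1
after MOV r1, #9: r1=9
after MOV r7, #10: r7=10
after MOV r3, #200: r3=200
after SUB r1, r1, r6: r1=9-1=8
after ADD r1, r1, r6: r1=8+1=9
after LDR r6, [r3]: r6=M[200]=30
after XOR r1, r1, r6: r1=9^30=23
after ADD r3, r3, #4: r3=200+4=204
after SUB r7, r7, #1: r7=10-1=9
CMP r7, #6  (cmp 9,6)
BGT L2: taken
after SUB r1, r1, r6: r1=23-30=-7
after ADD r1, r1, r6: r1=(-7)+30=23
after LDR r6, [r3]: r6=M[204]=13
after XOR r1, r1, r6: r1=23^13=26
after ADD r3, r3, #4: r3=204+4=208
after SUB r7, r7, #1: r7=9-1=8
CMP r7, #6  (cmp 8,6)
BGT L2: taken
after SUB r1, r1, r6: r1=26-13=13
after ADD r1, r1, r6: r1=13+13=26
after LDR r6, [r3]: r6=M[208]=19
after XOR r1, r1, r6: r1=26^19=9
after ADD r3, r3, #4: r3=208+4=212
after SUB r7, r7, #1: r7=8-1=7
CMP r7, #6  (cmp 7,6)
BGT L2: taken
after SUB r1, r1, r6: r1=9-19=-10
after ADD r1, r1, r6: r1=(-10)+19=9
after LDR r6, [r3]: r6=M[212]=11
after XOR r1, r1, r6: r1=9^11=2
after ADD r3, r3, #4: r3=212+4=216
after SUB r7, r7, #1: r7=7-1=6
CMP r7, #6  (cmp 6,6)
BGT L2: not taken
after SUB r6, r6, r1: r6=11-2=9
halt.
Total executed instructions: 38.

38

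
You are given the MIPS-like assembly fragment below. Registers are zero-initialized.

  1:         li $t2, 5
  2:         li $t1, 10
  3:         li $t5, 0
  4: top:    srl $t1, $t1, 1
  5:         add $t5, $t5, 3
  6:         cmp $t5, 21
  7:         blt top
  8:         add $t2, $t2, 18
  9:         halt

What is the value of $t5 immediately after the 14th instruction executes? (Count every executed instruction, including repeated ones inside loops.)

$t2=5
$t1=10
$t5=0
$t1=10>>1=5
$t5=0+3=3
cmp $t5, 21  (cmp 3,21)
blt top: taken
$t1=5>>1=2
$t5=3+3=6
cmp $t5, 21  (cmp 6,21)
blt top: taken
$t1=2>>1=1
$t5=6+3=9
cmp $t5, 21  (cmp 9,21)
After step 14: $t5 = 9.

9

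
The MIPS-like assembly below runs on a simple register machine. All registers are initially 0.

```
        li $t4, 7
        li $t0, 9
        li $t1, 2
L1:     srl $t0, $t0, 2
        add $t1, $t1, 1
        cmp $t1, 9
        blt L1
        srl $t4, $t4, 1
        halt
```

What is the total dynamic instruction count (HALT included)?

33

li $t4, 7 → $t4=7
li $t0, 9 → $t0=9
li $t1, 2 → $t1=2
srl $t0, $t0, 2 → $t0=9>>2=2
add $t1, $t1, 1 → $t1=2+1=3
cmp $t1, 9  (cmp 3,9)
blt L1: taken
srl $t0, $t0, 2 → $t0=2>>2=0
add $t1, $t1, 1 → $t1=3+1=4
cmp $t1, 9  (cmp 4,9)
blt L1: taken
srl $t0, $t0, 2 → $t0=0>>2=0
add $t1, $t1, 1 → $t1=4+1=5
cmp $t1, 9  (cmp 5,9)
blt L1: taken
srl $t0, $t0, 2 → $t0=0>>2=0
add $t1, $t1, 1 → $t1=5+1=6
cmp $t1, 9  (cmp 6,9)
blt L1: taken
srl $t0, $t0, 2 → $t0=0>>2=0
add $t1, $t1, 1 → $t1=6+1=7
cmp $t1, 9  (cmp 7,9)
blt L1: taken
srl $t0, $t0, 2 → $t0=0>>2=0
add $t1, $t1, 1 → $t1=7+1=8
cmp $t1, 9  (cmp 8,9)
blt L1: taken
srl $t0, $t0, 2 → $t0=0>>2=0
add $t1, $t1, 1 → $t1=8+1=9
cmp $t1, 9  (cmp 9,9)
blt L1: not taken
srl $t4, $t4, 1 → $t4=7>>1=3
halt.
Total executed instructions: 33.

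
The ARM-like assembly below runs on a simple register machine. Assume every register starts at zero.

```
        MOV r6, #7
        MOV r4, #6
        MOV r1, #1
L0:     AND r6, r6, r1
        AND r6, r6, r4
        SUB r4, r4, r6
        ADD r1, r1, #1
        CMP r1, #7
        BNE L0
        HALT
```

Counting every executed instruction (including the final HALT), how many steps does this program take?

r6=7
r4=6
r1=1
r6=7&1=1
r6=1&6=0
r4=6-0=6
r1=1+1=2
CMP r1, #7  (cmp 2,7)
BNE L0: taken
r6=0&2=0
r6=0&6=0
r4=6-0=6
r1=2+1=3
CMP r1, #7  (cmp 3,7)
BNE L0: taken
r6=0&3=0
r6=0&6=0
r4=6-0=6
r1=3+1=4
CMP r1, #7  (cmp 4,7)
BNE L0: taken
r6=0&4=0
r6=0&6=0
r4=6-0=6
r1=4+1=5
CMP r1, #7  (cmp 5,7)
BNE L0: taken
r6=0&5=0
r6=0&6=0
r4=6-0=6
r1=5+1=6
CMP r1, #7  (cmp 6,7)
BNE L0: taken
r6=0&6=0
r6=0&6=0
r4=6-0=6
r1=6+1=7
CMP r1, #7  (cmp 7,7)
BNE L0: not taken
halt.
Total executed instructions: 40.

40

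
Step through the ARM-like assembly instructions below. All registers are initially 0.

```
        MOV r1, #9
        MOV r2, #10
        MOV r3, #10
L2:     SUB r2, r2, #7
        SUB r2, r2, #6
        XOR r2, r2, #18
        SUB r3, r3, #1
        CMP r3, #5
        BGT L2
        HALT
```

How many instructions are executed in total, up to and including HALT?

34

after MOV r1, #9: r1=9
after MOV r2, #10: r2=10
after MOV r3, #10: r3=10
after SUB r2, r2, #7: r2=10-7=3
after SUB r2, r2, #6: r2=3-6=-3
after XOR r2, r2, #18: r2=(-3)^18=-17
after SUB r3, r3, #1: r3=10-1=9
CMP r3, #5  (cmp 9,5)
BGT L2: taken
after SUB r2, r2, #7: r2=(-17)-7=-24
after SUB r2, r2, #6: r2=(-24)-6=-30
after XOR r2, r2, #18: r2=(-30)^18=-16
after SUB r3, r3, #1: r3=9-1=8
CMP r3, #5  (cmp 8,5)
BGT L2: taken
after SUB r2, r2, #7: r2=(-16)-7=-23
after SUB r2, r2, #6: r2=(-23)-6=-29
after XOR r2, r2, #18: r2=(-29)^18=-15
after SUB r3, r3, #1: r3=8-1=7
CMP r3, #5  (cmp 7,5)
BGT L2: taken
after SUB r2, r2, #7: r2=(-15)-7=-22
after SUB r2, r2, #6: r2=(-22)-6=-28
after XOR r2, r2, #18: r2=(-28)^18=-10
after SUB r3, r3, #1: r3=7-1=6
CMP r3, #5  (cmp 6,5)
BGT L2: taken
after SUB r2, r2, #7: r2=(-10)-7=-17
after SUB r2, r2, #6: r2=(-17)-6=-23
after XOR r2, r2, #18: r2=(-23)^18=-5
after SUB r3, r3, #1: r3=6-1=5
CMP r3, #5  (cmp 5,5)
BGT L2: not taken
halt.
Total executed instructions: 34.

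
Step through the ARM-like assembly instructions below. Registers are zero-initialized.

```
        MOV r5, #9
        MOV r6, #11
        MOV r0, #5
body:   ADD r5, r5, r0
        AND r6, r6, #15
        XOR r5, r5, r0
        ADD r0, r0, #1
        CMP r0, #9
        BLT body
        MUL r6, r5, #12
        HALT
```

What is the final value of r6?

r5=9
r6=11
r0=5
r5=9+5=14
r6=11&15=11
r5=14^5=11
r0=5+1=6
CMP r0, #9  (cmp 6,9)
BLT body: taken
r5=11+6=17
r6=11&15=11
r5=17^6=23
r0=6+1=7
CMP r0, #9  (cmp 7,9)
BLT body: taken
r5=23+7=30
r6=11&15=11
r5=30^7=25
r0=7+1=8
CMP r0, #9  (cmp 8,9)
BLT body: taken
r5=25+8=33
r6=11&15=11
r5=33^8=41
r0=8+1=9
CMP r0, #9  (cmp 9,9)
BLT body: not taken
r6=41*12=492
halt.

492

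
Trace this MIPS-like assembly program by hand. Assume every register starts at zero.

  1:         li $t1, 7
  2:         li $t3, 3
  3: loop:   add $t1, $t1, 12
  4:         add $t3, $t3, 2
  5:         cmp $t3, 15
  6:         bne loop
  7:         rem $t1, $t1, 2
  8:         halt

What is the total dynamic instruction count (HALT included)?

after li $t1, 7: $t1=7
after li $t3, 3: $t3=3
after add $t1, $t1, 12: $t1=7+12=19
after add $t3, $t3, 2: $t3=3+2=5
cmp $t3, 15  (cmp 5,15)
bne loop: taken
after add $t1, $t1, 12: $t1=19+12=31
after add $t3, $t3, 2: $t3=5+2=7
cmp $t3, 15  (cmp 7,15)
bne loop: taken
after add $t1, $t1, 12: $t1=31+12=43
after add $t3, $t3, 2: $t3=7+2=9
cmp $t3, 15  (cmp 9,15)
bne loop: taken
after add $t1, $t1, 12: $t1=43+12=55
after add $t3, $t3, 2: $t3=9+2=11
cmp $t3, 15  (cmp 11,15)
bne loop: taken
after add $t1, $t1, 12: $t1=55+12=67
after add $t3, $t3, 2: $t3=11+2=13
cmp $t3, 15  (cmp 13,15)
bne loop: taken
after add $t1, $t1, 12: $t1=67+12=79
after add $t3, $t3, 2: $t3=13+2=15
cmp $t3, 15  (cmp 15,15)
bne loop: not taken
after rem $t1, $t1, 2: $t1=79%2=1
halt.
Total executed instructions: 28.

28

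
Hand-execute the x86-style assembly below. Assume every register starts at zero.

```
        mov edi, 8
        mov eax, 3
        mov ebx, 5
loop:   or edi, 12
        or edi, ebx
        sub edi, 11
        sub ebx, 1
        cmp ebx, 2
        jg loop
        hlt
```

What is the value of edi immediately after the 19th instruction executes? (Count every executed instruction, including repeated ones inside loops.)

after mov edi, 8: edi=8
after mov eax, 3: eax=3
after mov ebx, 5: ebx=5
after or edi, 12: edi=8|12=12
after or edi, ebx: edi=12|5=13
after sub edi, 11: edi=13-11=2
after sub ebx, 1: ebx=5-1=4
cmp ebx, 2  (cmp 4,2)
jg loop: taken
after or edi, 12: edi=2|12=14
after or edi, ebx: edi=14|4=14
after sub edi, 11: edi=14-11=3
after sub ebx, 1: ebx=4-1=3
cmp ebx, 2  (cmp 3,2)
jg loop: taken
after or edi, 12: edi=3|12=15
after or edi, ebx: edi=15|3=15
after sub edi, 11: edi=15-11=4
after sub ebx, 1: ebx=3-1=2
After step 19: edi = 4.

4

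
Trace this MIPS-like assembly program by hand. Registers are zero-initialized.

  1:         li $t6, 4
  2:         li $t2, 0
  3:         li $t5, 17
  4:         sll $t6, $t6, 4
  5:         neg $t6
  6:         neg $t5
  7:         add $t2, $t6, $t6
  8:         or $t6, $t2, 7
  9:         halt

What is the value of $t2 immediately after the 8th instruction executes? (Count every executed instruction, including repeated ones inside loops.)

li $t6, 4 → $t6=4
li $t2, 0 → $t2=0
li $t5, 17 → $t5=17
sll $t6, $t6, 4 → $t6=4<<4=64
neg $t6 → $t6=-(64)=-64
neg $t5 → $t5=-(17)=-17
add $t2, $t6, $t6 → $t2=(-64)+(-64)=-128
or $t6, $t2, 7 → $t6=(-128)|7=-121
After step 8: $t2 = -128.

-128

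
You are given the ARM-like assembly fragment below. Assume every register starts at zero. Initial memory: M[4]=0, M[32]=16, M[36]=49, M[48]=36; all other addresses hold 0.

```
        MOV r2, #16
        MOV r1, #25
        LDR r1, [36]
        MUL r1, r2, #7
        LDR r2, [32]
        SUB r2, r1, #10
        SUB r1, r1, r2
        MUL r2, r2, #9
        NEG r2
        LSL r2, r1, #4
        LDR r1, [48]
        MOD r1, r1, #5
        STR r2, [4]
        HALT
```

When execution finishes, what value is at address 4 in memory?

after MOV r2, #16: r2=16
after MOV r1, #25: r1=25
after LDR r1, [36]: r1=M[36]=49
after MUL r1, r2, #7: r1=16*7=112
after LDR r2, [32]: r2=M[32]=16
after SUB r2, r1, #10: r2=112-10=102
after SUB r1, r1, r2: r1=112-102=10
after MUL r2, r2, #9: r2=102*9=918
after NEG r2: r2=-(918)=-918
after LSL r2, r1, #4: r2=10<<4=160
after LDR r1, [48]: r1=M[48]=36
after MOD r1, r1, #5: r1=36%5=1
STR r2, [4] → M[4]=160
halt.

160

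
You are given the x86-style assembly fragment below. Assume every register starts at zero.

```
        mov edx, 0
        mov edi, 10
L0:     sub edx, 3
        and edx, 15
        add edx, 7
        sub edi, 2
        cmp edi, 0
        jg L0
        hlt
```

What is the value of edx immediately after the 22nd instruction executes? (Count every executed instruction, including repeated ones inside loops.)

mov edx, 0 → edx=0
mov edi, 10 → edi=10
sub edx, 3 → edx=0-3=-3
and edx, 15 → edx=(-3)&15=13
add edx, 7 → edx=13+7=20
sub edi, 2 → edi=10-2=8
cmp edi, 0  (cmp 8,0)
jg L0: taken
sub edx, 3 → edx=20-3=17
and edx, 15 → edx=17&15=1
add edx, 7 → edx=1+7=8
sub edi, 2 → edi=8-2=6
cmp edi, 0  (cmp 6,0)
jg L0: taken
sub edx, 3 → edx=8-3=5
and edx, 15 → edx=5&15=5
add edx, 7 → edx=5+7=12
sub edi, 2 → edi=6-2=4
cmp edi, 0  (cmp 4,0)
jg L0: taken
sub edx, 3 → edx=12-3=9
and edx, 15 → edx=9&15=9
After step 22: edx = 9.

9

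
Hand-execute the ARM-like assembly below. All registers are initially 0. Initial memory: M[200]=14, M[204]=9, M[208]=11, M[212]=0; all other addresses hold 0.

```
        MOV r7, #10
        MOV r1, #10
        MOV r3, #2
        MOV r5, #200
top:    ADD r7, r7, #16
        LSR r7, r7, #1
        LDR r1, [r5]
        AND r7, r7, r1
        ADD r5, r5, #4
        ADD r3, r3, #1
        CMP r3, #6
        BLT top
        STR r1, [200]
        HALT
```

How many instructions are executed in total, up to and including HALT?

38

after MOV r7, #10: r7=10
after MOV r1, #10: r1=10
after MOV r3, #2: r3=2
after MOV r5, #200: r5=200
after ADD r7, r7, #16: r7=10+16=26
after LSR r7, r7, #1: r7=26>>1=13
after LDR r1, [r5]: r1=M[200]=14
after AND r7, r7, r1: r7=13&14=12
after ADD r5, r5, #4: r5=200+4=204
after ADD r3, r3, #1: r3=2+1=3
CMP r3, #6  (cmp 3,6)
BLT top: taken
after ADD r7, r7, #16: r7=12+16=28
after LSR r7, r7, #1: r7=28>>1=14
after LDR r1, [r5]: r1=M[204]=9
after AND r7, r7, r1: r7=14&9=8
after ADD r5, r5, #4: r5=204+4=208
after ADD r3, r3, #1: r3=3+1=4
CMP r3, #6  (cmp 4,6)
BLT top: taken
after ADD r7, r7, #16: r7=8+16=24
after LSR r7, r7, #1: r7=24>>1=12
after LDR r1, [r5]: r1=M[208]=11
after AND r7, r7, r1: r7=12&11=8
after ADD r5, r5, #4: r5=208+4=212
after ADD r3, r3, #1: r3=4+1=5
CMP r3, #6  (cmp 5,6)
BLT top: taken
after ADD r7, r7, #16: r7=8+16=24
after LSR r7, r7, #1: r7=24>>1=12
after LDR r1, [r5]: r1=M[212]=0
after AND r7, r7, r1: r7=12&0=0
after ADD r5, r5, #4: r5=212+4=216
after ADD r3, r3, #1: r3=5+1=6
CMP r3, #6  (cmp 6,6)
BLT top: not taken
STR r1, [200] → M[200]=0
halt.
Total executed instructions: 38.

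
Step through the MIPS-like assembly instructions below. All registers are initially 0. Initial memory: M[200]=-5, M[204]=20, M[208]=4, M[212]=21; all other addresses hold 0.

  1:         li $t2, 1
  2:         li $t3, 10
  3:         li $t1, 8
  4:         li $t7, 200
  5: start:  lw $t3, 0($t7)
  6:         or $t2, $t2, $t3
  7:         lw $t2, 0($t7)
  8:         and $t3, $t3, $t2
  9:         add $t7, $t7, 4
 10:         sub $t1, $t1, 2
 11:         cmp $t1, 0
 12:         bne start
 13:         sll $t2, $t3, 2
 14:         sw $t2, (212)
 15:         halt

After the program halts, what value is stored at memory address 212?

84

li $t2, 1 → $t2=1
li $t3, 10 → $t3=10
li $t1, 8 → $t1=8
li $t7, 200 → $t7=200
lw $t3, 0($t7) → $t3=M[200]=-5
or $t2, $t2, $t3 → $t2=1|(-5)=-5
lw $t2, 0($t7) → $t2=M[200]=-5
and $t3, $t3, $t2 → $t3=(-5)&(-5)=-5
add $t7, $t7, 4 → $t7=200+4=204
sub $t1, $t1, 2 → $t1=8-2=6
cmp $t1, 0  (cmp 6,0)
bne start: taken
lw $t3, 0($t7) → $t3=M[204]=20
or $t2, $t2, $t3 → $t2=(-5)|20=-1
lw $t2, 0($t7) → $t2=M[204]=20
and $t3, $t3, $t2 → $t3=20&20=20
add $t7, $t7, 4 → $t7=204+4=208
sub $t1, $t1, 2 → $t1=6-2=4
cmp $t1, 0  (cmp 4,0)
bne start: taken
lw $t3, 0($t7) → $t3=M[208]=4
or $t2, $t2, $t3 → $t2=20|4=20
lw $t2, 0($t7) → $t2=M[208]=4
and $t3, $t3, $t2 → $t3=4&4=4
add $t7, $t7, 4 → $t7=208+4=212
sub $t1, $t1, 2 → $t1=4-2=2
cmp $t1, 0  (cmp 2,0)
bne start: taken
lw $t3, 0($t7) → $t3=M[212]=21
or $t2, $t2, $t3 → $t2=4|21=21
lw $t2, 0($t7) → $t2=M[212]=21
and $t3, $t3, $t2 → $t3=21&21=21
add $t7, $t7, 4 → $t7=212+4=216
sub $t1, $t1, 2 → $t1=2-2=0
cmp $t1, 0  (cmp 0,0)
bne start: not taken
sll $t2, $t3, 2 → $t2=21<<2=84
sw $t2, (212) → M[212]=84
halt.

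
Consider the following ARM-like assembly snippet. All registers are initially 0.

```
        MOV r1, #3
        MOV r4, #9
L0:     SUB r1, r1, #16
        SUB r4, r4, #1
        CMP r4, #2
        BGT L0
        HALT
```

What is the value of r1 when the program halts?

-109

after MOV r1, #3: r1=3
after MOV r4, #9: r4=9
after SUB r1, r1, #16: r1=3-16=-13
after SUB r4, r4, #1: r4=9-1=8
CMP r4, #2  (cmp 8,2)
BGT L0: taken
after SUB r1, r1, #16: r1=(-13)-16=-29
after SUB r4, r4, #1: r4=8-1=7
CMP r4, #2  (cmp 7,2)
BGT L0: taken
after SUB r1, r1, #16: r1=(-29)-16=-45
after SUB r4, r4, #1: r4=7-1=6
CMP r4, #2  (cmp 6,2)
BGT L0: taken
after SUB r1, r1, #16: r1=(-45)-16=-61
after SUB r4, r4, #1: r4=6-1=5
CMP r4, #2  (cmp 5,2)
BGT L0: taken
after SUB r1, r1, #16: r1=(-61)-16=-77
after SUB r4, r4, #1: r4=5-1=4
CMP r4, #2  (cmp 4,2)
BGT L0: taken
after SUB r1, r1, #16: r1=(-77)-16=-93
after SUB r4, r4, #1: r4=4-1=3
CMP r4, #2  (cmp 3,2)
BGT L0: taken
after SUB r1, r1, #16: r1=(-93)-16=-109
after SUB r4, r4, #1: r4=3-1=2
CMP r4, #2  (cmp 2,2)
BGT L0: not taken
halt.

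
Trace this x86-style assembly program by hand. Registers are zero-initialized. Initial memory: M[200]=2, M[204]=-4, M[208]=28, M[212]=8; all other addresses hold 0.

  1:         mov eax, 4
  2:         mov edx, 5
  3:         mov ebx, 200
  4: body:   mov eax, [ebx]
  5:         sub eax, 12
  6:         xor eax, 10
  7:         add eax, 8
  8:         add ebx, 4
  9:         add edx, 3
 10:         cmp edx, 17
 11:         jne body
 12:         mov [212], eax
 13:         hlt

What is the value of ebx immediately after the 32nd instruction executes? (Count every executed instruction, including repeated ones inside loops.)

after mov eax, 4: eax=4
after mov edx, 5: edx=5
after mov ebx, 200: ebx=200
after mov eax, [ebx]: eax=M[200]=2
after sub eax, 12: eax=2-12=-10
after xor eax, 10: eax=(-10)^10=-4
after add eax, 8: eax=(-4)+8=4
after add ebx, 4: ebx=200+4=204
after add edx, 3: edx=5+3=8
cmp edx, 17  (cmp 8,17)
jne body: taken
after mov eax, [ebx]: eax=M[204]=-4
after sub eax, 12: eax=(-4)-12=-16
after xor eax, 10: eax=(-16)^10=-6
after add eax, 8: eax=(-6)+8=2
after add ebx, 4: ebx=204+4=208
after add edx, 3: edx=8+3=11
cmp edx, 17  (cmp 11,17)
jne body: taken
after mov eax, [ebx]: eax=M[208]=28
after sub eax, 12: eax=28-12=16
after xor eax, 10: eax=16^10=26
after add eax, 8: eax=26+8=34
after add ebx, 4: ebx=208+4=212
after add edx, 3: edx=11+3=14
cmp edx, 17  (cmp 14,17)
jne body: taken
after mov eax, [ebx]: eax=M[212]=8
after sub eax, 12: eax=8-12=-4
after xor eax, 10: eax=(-4)^10=-10
after add eax, 8: eax=(-10)+8=-2
after add ebx, 4: ebx=212+4=216
After step 32: ebx = 216.

216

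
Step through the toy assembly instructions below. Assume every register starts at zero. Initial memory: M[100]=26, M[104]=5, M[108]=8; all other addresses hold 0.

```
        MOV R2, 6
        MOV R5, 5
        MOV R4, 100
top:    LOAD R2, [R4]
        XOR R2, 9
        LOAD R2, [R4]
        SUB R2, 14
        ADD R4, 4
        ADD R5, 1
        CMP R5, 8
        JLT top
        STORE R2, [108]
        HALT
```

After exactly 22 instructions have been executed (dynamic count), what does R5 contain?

7

MOV R2, 6 → R2=6
MOV R5, 5 → R5=5
MOV R4, 100 → R4=100
LOAD R2, [R4] → R2=M[100]=26
XOR R2, 9 → R2=26^9=19
LOAD R2, [R4] → R2=M[100]=26
SUB R2, 14 → R2=26-14=12
ADD R4, 4 → R4=100+4=104
ADD R5, 1 → R5=5+1=6
CMP R5, 8  (cmp 6,8)
JLT top: taken
LOAD R2, [R4] → R2=M[104]=5
XOR R2, 9 → R2=5^9=12
LOAD R2, [R4] → R2=M[104]=5
SUB R2, 14 → R2=5-14=-9
ADD R4, 4 → R4=104+4=108
ADD R5, 1 → R5=6+1=7
CMP R5, 8  (cmp 7,8)
JLT top: taken
LOAD R2, [R4] → R2=M[108]=8
XOR R2, 9 → R2=8^9=1
LOAD R2, [R4] → R2=M[108]=8
After step 22: R5 = 7.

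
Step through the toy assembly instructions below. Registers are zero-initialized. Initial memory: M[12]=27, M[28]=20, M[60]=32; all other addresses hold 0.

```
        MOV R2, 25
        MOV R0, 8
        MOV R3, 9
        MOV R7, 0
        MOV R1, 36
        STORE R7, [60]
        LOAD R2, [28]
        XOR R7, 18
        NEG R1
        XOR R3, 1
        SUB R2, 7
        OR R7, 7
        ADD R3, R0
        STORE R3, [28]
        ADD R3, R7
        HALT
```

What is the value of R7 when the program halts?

23

after MOV R2, 25: R2=25
after MOV R0, 8: R0=8
after MOV R3, 9: R3=9
after MOV R7, 0: R7=0
after MOV R1, 36: R1=36
STORE R7, [60] → M[60]=0
after LOAD R2, [28]: R2=M[28]=20
after XOR R7, 18: R7=0^18=18
after NEG R1: R1=-(36)=-36
after XOR R3, 1: R3=9^1=8
after SUB R2, 7: R2=20-7=13
after OR R7, 7: R7=18|7=23
after ADD R3, R0: R3=8+8=16
STORE R3, [28] → M[28]=16
after ADD R3, R7: R3=16+23=39
halt.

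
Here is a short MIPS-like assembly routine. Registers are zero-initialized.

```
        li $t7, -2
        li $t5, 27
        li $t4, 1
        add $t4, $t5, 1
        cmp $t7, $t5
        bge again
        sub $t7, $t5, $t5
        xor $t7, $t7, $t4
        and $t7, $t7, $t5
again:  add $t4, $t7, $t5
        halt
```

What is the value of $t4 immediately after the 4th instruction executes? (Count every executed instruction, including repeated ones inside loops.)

after li $t7, -2: $t7=-2
after li $t5, 27: $t5=27
after li $t4, 1: $t4=1
after add $t4, $t5, 1: $t4=27+1=28
After step 4: $t4 = 28.

28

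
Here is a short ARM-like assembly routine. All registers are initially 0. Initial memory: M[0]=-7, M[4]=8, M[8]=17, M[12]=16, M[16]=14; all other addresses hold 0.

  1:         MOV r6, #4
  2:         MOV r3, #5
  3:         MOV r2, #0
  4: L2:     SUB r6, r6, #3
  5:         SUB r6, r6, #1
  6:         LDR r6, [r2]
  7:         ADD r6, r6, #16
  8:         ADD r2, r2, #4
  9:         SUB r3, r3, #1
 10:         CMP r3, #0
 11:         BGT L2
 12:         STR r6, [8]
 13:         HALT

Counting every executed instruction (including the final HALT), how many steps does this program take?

r6=4
r3=5
r2=0
r6=4-3=1
r6=1-1=0
r6=M[0]=-7
r6=(-7)+16=9
r2=0+4=4
r3=5-1=4
CMP r3, #0  (cmp 4,0)
BGT L2: taken
r6=9-3=6
r6=6-1=5
r6=M[4]=8
r6=8+16=24
r2=4+4=8
r3=4-1=3
CMP r3, #0  (cmp 3,0)
BGT L2: taken
r6=24-3=21
r6=21-1=20
r6=M[8]=17
r6=17+16=33
r2=8+4=12
r3=3-1=2
CMP r3, #0  (cmp 2,0)
BGT L2: taken
r6=33-3=30
r6=30-1=29
r6=M[12]=16
r6=16+16=32
r2=12+4=16
r3=2-1=1
CMP r3, #0  (cmp 1,0)
BGT L2: taken
r6=32-3=29
r6=29-1=28
r6=M[16]=14
r6=14+16=30
r2=16+4=20
r3=1-1=0
CMP r3, #0  (cmp 0,0)
BGT L2: not taken
STR r6, [8] → M[8]=30
halt.
Total executed instructions: 45.

45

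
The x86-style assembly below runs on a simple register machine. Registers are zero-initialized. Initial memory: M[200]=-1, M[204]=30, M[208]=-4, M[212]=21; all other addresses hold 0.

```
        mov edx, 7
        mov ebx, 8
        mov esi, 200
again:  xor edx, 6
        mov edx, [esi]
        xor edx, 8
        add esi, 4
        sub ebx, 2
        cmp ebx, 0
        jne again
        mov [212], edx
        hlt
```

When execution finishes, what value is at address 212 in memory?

29

edx=7
ebx=8
esi=200
edx=7^6=1
edx=M[200]=-1
edx=(-1)^8=-9
esi=200+4=204
ebx=8-2=6
cmp ebx, 0  (cmp 6,0)
jne again: taken
edx=(-9)^6=-15
edx=M[204]=30
edx=30^8=22
esi=204+4=208
ebx=6-2=4
cmp ebx, 0  (cmp 4,0)
jne again: taken
edx=22^6=16
edx=M[208]=-4
edx=(-4)^8=-12
esi=208+4=212
ebx=4-2=2
cmp ebx, 0  (cmp 2,0)
jne again: taken
edx=(-12)^6=-14
edx=M[212]=21
edx=21^8=29
esi=212+4=216
ebx=2-2=0
cmp ebx, 0  (cmp 0,0)
jne again: not taken
mov [212], edx → M[212]=29
halt.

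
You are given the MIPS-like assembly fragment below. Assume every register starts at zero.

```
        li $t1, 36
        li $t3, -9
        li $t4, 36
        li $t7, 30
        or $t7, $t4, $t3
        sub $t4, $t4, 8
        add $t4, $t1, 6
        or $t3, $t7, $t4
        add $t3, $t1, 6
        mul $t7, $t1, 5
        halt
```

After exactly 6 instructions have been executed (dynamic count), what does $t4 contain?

28

li $t1, 36 → $t1=36
li $t3, -9 → $t3=-9
li $t4, 36 → $t4=36
li $t7, 30 → $t7=30
or $t7, $t4, $t3 → $t7=36|(-9)=-9
sub $t4, $t4, 8 → $t4=36-8=28
After step 6: $t4 = 28.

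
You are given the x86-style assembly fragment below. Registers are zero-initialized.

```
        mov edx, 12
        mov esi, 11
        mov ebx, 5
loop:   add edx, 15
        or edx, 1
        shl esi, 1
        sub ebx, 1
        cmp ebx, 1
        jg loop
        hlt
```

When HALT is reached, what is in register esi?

176

after mov edx, 12: edx=12
after mov esi, 11: esi=11
after mov ebx, 5: ebx=5
after add edx, 15: edx=12+15=27
after or edx, 1: edx=27|1=27
after shl esi, 1: esi=11<<1=22
after sub ebx, 1: ebx=5-1=4
cmp ebx, 1  (cmp 4,1)
jg loop: taken
after add edx, 15: edx=27+15=42
after or edx, 1: edx=42|1=43
after shl esi, 1: esi=22<<1=44
after sub ebx, 1: ebx=4-1=3
cmp ebx, 1  (cmp 3,1)
jg loop: taken
after add edx, 15: edx=43+15=58
after or edx, 1: edx=58|1=59
after shl esi, 1: esi=44<<1=88
after sub ebx, 1: ebx=3-1=2
cmp ebx, 1  (cmp 2,1)
jg loop: taken
after add edx, 15: edx=59+15=74
after or edx, 1: edx=74|1=75
after shl esi, 1: esi=88<<1=176
after sub ebx, 1: ebx=2-1=1
cmp ebx, 1  (cmp 1,1)
jg loop: not taken
halt.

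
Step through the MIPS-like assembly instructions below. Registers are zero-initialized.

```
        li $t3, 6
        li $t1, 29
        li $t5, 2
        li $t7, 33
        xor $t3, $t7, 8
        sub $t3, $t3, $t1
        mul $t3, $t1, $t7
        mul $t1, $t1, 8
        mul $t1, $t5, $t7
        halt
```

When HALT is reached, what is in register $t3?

after li $t3, 6: $t3=6
after li $t1, 29: $t1=29
after li $t5, 2: $t5=2
after li $t7, 33: $t7=33
after xor $t3, $t7, 8: $t3=33^8=41
after sub $t3, $t3, $t1: $t3=41-29=12
after mul $t3, $t1, $t7: $t3=29*33=957
after mul $t1, $t1, 8: $t1=29*8=232
after mul $t1, $t5, $t7: $t1=2*33=66
halt.

957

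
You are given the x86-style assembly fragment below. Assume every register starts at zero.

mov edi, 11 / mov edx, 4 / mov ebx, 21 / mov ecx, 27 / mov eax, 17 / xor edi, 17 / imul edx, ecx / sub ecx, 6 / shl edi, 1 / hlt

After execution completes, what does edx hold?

108

after mov edi, 11: edi=11
after mov edx, 4: edx=4
after mov ebx, 21: ebx=21
after mov ecx, 27: ecx=27
after mov eax, 17: eax=17
after xor edi, 17: edi=11^17=26
after imul edx, ecx: edx=4*27=108
after sub ecx, 6: ecx=27-6=21
after shl edi, 1: edi=26<<1=52
halt.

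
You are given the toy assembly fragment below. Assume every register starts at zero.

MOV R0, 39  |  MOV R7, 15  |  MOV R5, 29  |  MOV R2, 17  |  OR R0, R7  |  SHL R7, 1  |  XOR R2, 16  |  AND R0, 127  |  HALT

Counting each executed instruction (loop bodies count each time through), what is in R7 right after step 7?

MOV R0, 39 → R0=39
MOV R7, 15 → R7=15
MOV R5, 29 → R5=29
MOV R2, 17 → R2=17
OR R0, R7 → R0=39|15=47
SHL R7, 1 → R7=15<<1=30
XOR R2, 16 → R2=17^16=1
After step 7: R7 = 30.

30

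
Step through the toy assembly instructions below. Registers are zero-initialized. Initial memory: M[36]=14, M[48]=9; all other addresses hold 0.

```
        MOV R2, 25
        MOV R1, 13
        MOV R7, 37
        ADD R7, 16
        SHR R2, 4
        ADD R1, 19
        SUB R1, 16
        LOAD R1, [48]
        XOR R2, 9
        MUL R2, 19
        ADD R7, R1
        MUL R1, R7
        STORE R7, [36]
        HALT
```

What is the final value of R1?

after MOV R2, 25: R2=25
after MOV R1, 13: R1=13
after MOV R7, 37: R7=37
after ADD R7, 16: R7=37+16=53
after SHR R2, 4: R2=25>>4=1
after ADD R1, 19: R1=13+19=32
after SUB R1, 16: R1=32-16=16
after LOAD R1, [48]: R1=M[48]=9
after XOR R2, 9: R2=1^9=8
after MUL R2, 19: R2=8*19=152
after ADD R7, R1: R7=53+9=62
after MUL R1, R7: R1=9*62=558
STORE R7, [36] → M[36]=62
halt.

558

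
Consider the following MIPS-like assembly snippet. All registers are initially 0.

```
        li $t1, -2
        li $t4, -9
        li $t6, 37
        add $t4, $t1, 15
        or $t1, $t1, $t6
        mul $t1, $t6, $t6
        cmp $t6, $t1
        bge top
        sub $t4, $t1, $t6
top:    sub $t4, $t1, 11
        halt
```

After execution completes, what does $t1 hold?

li $t1, -2 → $t1=-2
li $t4, -9 → $t4=-9
li $t6, 37 → $t6=37
add $t4, $t1, 15 → $t4=(-2)+15=13
or $t1, $t1, $t6 → $t1=(-2)|37=-1
mul $t1, $t6, $t6 → $t1=37*37=1369
cmp $t6, $t1  (cmp 37,1369)
bge top: not taken
sub $t4, $t1, $t6 → $t4=1369-37=1332
sub $t4, $t1, 11 → $t4=1369-11=1358
halt.

1369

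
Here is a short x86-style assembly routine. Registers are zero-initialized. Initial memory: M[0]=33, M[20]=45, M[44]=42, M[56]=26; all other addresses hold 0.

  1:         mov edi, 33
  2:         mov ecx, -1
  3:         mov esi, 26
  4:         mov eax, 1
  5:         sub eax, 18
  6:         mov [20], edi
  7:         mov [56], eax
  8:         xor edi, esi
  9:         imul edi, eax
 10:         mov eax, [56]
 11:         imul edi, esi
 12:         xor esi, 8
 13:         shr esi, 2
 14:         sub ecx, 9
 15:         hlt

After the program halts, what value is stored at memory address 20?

33

after mov edi, 33: edi=33
after mov ecx, -1: ecx=-1
after mov esi, 26: esi=26
after mov eax, 1: eax=1
after sub eax, 18: eax=1-18=-17
mov [20], edi → M[20]=33
mov [56], eax → M[56]=-17
after xor edi, esi: edi=33^26=59
after imul edi, eax: edi=59*(-17)=-1003
after mov eax, [56]: eax=M[56]=-17
after imul edi, esi: edi=(-1003)*26=-26078
after xor esi, 8: esi=26^8=18
after shr esi, 2: esi=18>>2=4
after sub ecx, 9: ecx=(-1)-9=-10
halt.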